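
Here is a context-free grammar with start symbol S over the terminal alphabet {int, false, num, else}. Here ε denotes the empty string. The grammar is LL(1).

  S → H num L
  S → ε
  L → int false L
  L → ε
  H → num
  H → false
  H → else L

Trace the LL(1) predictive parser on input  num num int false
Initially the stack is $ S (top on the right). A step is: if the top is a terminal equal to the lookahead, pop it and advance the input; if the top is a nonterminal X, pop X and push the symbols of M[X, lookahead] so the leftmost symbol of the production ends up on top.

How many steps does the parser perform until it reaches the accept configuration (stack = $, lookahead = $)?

step 1: stack=$ S  input=num num int false $  — expand S → H num L
step 2: stack=$ L num H  input=num num int false $  — expand H → num
step 3: stack=$ L num num  input=num num int false $  — match num
step 4: stack=$ L num  input=num int false $  — match num
step 5: stack=$ L  input=int false $  — expand L → int false L
step 6: stack=$ L false int  input=int false $  — match int
step 7: stack=$ L false  input=false $  — match false
step 8: stack=$ L  input=$  — expand L → ε
Accept reached after 8 steps.

8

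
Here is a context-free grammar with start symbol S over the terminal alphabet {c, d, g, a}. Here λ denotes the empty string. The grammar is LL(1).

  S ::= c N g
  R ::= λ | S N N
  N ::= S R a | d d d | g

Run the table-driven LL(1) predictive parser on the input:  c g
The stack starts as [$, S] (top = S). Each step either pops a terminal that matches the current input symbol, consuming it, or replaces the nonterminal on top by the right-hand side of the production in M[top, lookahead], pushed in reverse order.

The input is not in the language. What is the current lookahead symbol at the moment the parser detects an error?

$

step 1: stack=$ S  input=c g $  — expand S ::= c N g
step 2: stack=$ g N c  input=c g $  — match c
step 3: stack=$ g N  input=g $  — expand N ::= g
step 4: stack=$ g g  input=g $  — match g
step 5: stack=$ g  input=$  — error: top is terminal g but lookahead is $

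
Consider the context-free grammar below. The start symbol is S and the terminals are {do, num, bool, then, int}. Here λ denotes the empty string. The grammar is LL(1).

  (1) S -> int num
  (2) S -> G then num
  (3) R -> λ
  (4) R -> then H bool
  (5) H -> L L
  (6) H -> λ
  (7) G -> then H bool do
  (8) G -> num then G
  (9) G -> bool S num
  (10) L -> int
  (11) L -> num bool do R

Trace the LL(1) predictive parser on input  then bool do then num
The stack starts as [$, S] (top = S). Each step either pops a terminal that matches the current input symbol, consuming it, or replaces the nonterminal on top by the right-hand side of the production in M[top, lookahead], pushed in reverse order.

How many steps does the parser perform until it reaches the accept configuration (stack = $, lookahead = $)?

step 1: stack=$ S  input=then bool do then num $  — expand S -> G then num
step 2: stack=$ num then G  input=then bool do then num $  — expand G -> then H bool do
step 3: stack=$ num then do bool H then  input=then bool do then num $  — match then
step 4: stack=$ num then do bool H  input=bool do then num $  — expand H -> λ
step 5: stack=$ num then do bool  input=bool do then num $  — match bool
step 6: stack=$ num then do  input=do then num $  — match do
step 7: stack=$ num then  input=then num $  — match then
step 8: stack=$ num  input=num $  — match num
Accept reached after 8 steps.

8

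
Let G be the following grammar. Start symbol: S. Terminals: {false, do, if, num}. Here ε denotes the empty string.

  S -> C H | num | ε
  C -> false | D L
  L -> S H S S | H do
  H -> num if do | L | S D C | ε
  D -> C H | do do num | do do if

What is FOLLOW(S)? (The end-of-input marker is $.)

FIRST(S) = {ε, do, false, num}  (via C H)
FIRST(C) = {do, false}  (via D L)
FIRST(D) = {do, false}  (via C H)
FIRST(L) = {ε, do, false, num}  (via S H S S, H do)
FIRST(H) = {ε, do, false, num}  (via L, S D C)
FOLLOW(S) includes $ since S is the start symbol.
FOLLOW(S): in L->S H S S (occurrence 1), S is followed by H S S with FIRST {ε, do, false, num}; in L->S H S S (occurrence 1), the suffix after S is nullable, so FOLLOW(S) ⊇ FOLLOW(L) = {$, do, false, num}; in L->S H S S (occurrence 2), S is followed by S with FIRST {ε, do, false, num}; in L->S H S S (occurrence 2), the suffix after S is nullable, so FOLLOW(S) ⊇ FOLLOW(L) = {$, do, false, num}; in L->S H S S (occurrence 3), the suffix after S is empty, so FOLLOW(S) ⊇ FOLLOW(L) = {$, do, false, num}; in H->S D C, S is followed by D C with FIRST {do, false}. Thus FOLLOW(S) = {$, do, false, num}.
FOLLOW(C): in S->C H, C is followed by H with FIRST {ε, do, false, num}; in S->C H, the suffix after C is nullable, so FOLLOW(C) ⊇ FOLLOW(S) = {$, do, false, num}; in H->S D C, the suffix after C is empty, so FOLLOW(C) ⊇ FOLLOW(H) = {$, do, false, num}; in D->C H, C is followed by H with FIRST {ε, do, false, num}; in D->C H, the suffix after C is nullable, so FOLLOW(C) ⊇ FOLLOW(D) = {$, do, false, num}. Thus FOLLOW(C) = {$, do, false, num}.
FOLLOW(D): in C->D L, D is followed by L with FIRST {ε, do, false, num}; in C->D L, the suffix after D is nullable, so FOLLOW(D) ⊇ FOLLOW(C) = {$, do, false, num}; in H->S D C, D is followed by C with FIRST {do, false}. Thus FOLLOW(D) = {$, do, false, num}.
FOLLOW(L): in C->D L, the suffix after L is empty, so FOLLOW(L) ⊇ FOLLOW(C) = {$, do, false, num}; in H->L, the suffix after L is empty, so FOLLOW(L) ⊇ FOLLOW(H) = {$, do, false, num}. Thus FOLLOW(L) = {$, do, false, num}.
FOLLOW(H): in S->C H, the suffix after H is empty, so FOLLOW(H) ⊇ FOLLOW(S) = {$, do, false, num}; in L->S H S S, H is followed by S S with FIRST {ε, do, false, num}; in L->S H S S, the suffix after H is nullable, so FOLLOW(H) ⊇ FOLLOW(L) = {$, do, false, num}; in L->H do, H is followed by do with FIRST {do}; in D->C H, the suffix after H is empty, so FOLLOW(H) ⊇ FOLLOW(D) = {$, do, false, num}. Thus FOLLOW(H) = {$, do, false, num}.

{$, do, false, num}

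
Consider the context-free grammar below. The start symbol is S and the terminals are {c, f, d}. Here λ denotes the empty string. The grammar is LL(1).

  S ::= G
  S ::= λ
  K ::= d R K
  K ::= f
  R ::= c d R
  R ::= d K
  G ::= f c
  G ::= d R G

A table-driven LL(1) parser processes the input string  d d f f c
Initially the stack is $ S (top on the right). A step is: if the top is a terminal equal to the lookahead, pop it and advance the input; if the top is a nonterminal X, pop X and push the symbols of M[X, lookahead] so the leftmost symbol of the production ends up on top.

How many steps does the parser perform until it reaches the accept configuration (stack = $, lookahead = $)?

10

step 1: stack=$ S  input=d d f f c $  — expand S ::= G
step 2: stack=$ G  input=d d f f c $  — expand G ::= d R G
step 3: stack=$ G R d  input=d d f f c $  — match d
step 4: stack=$ G R  input=d f f c $  — expand R ::= d K
step 5: stack=$ G K d  input=d f f c $  — match d
step 6: stack=$ G K  input=f f c $  — expand K ::= f
step 7: stack=$ G f  input=f f c $  — match f
step 8: stack=$ G  input=f c $  — expand G ::= f c
step 9: stack=$ c f  input=f c $  — match f
step 10: stack=$ c  input=c $  — match c
Accept reached after 10 steps.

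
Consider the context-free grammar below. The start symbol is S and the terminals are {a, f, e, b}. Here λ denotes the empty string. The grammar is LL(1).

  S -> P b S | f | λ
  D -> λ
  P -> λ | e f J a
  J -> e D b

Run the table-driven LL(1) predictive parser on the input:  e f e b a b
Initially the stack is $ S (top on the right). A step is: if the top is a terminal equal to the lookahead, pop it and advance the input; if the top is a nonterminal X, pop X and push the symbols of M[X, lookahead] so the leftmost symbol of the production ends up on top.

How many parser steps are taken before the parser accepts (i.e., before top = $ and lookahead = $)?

      Stack          Input          Action
   1  $ S            e f e b a b $  expand S -> P b S
   2  $ S b P        e f e b a b $  expand P -> e f J a
   3  $ S b a J f e  e f e b a b $  match e
   4  $ S b a J f    f e b a b $    match f
   5  $ S b a J      e b a b $      expand J -> e D b
   6  $ S b a b D e  e b a b $      match e
   7  $ S b a b D    b a b $        expand D -> λ
   8  $ S b a b      b a b $        match b
   9  $ S b a        a b $          match a
  10  $ S b          b $            match b
  11  $ S            $              expand S -> λ
Accept reached after 11 steps.

11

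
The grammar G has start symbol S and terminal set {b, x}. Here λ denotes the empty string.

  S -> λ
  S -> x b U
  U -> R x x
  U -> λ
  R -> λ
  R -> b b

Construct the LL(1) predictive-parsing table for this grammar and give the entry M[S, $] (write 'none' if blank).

S -> λ

FIRST(S): from S->λ we get {λ}; from S->x b U we get {x}. So FIRST(S) = {λ, x}.
FIRST(R): from R->λ we get {λ}; from R->b b we get {b}. So FIRST(R) = {λ, b}.
FIRST(U): from U->R x x we get {b, x}; from U->λ we get {λ}. So FIRST(U) = {λ, b, x}.
FOLLOW(S) includes $ since S is the start symbol.
FOLLOW(S): S appears on no right-hand side. Thus FOLLOW(S) = {$}.
For S -> λ: FIRST(λ) = {λ}, so it goes in M[S, t] for t ∈ {}; since λ ∈ FIRST, also for every t ∈ FOLLOW(S) = {$}.
For S -> x b U: FIRST(x b U) = {x}, so it goes in M[S, t] for t ∈ {x}.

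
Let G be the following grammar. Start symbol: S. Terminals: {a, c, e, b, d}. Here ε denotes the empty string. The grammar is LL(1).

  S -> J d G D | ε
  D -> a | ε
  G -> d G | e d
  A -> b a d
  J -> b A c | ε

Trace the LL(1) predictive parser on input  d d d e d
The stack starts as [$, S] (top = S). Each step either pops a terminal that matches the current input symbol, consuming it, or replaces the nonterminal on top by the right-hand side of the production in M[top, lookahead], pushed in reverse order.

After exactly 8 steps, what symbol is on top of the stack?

e

step 1: stack=$ S  input=d d d e d $  — expand S -> J d G D
step 2: stack=$ D G d J  input=d d d e d $  — expand J -> ε
step 3: stack=$ D G d  input=d d d e d $  — match d
step 4: stack=$ D G  input=d d e d $  — expand G -> d G
step 5: stack=$ D G d  input=d d e d $  — match d
step 6: stack=$ D G  input=d e d $  — expand G -> d G
step 7: stack=$ D G d  input=d e d $  — match d
step 8: stack=$ D G  input=e d $  — expand G -> e d
Stack after step 8: $ D d e (top = e).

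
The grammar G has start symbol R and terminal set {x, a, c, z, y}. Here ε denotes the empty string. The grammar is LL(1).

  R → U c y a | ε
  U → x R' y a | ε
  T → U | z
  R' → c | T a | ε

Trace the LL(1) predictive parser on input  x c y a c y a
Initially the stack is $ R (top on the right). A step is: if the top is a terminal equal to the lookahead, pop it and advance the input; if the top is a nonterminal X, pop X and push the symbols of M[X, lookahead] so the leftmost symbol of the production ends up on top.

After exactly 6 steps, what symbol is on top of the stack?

a

step 1: stack=$ R  input=x c y a c y a $  — expand R → U c y a
step 2: stack=$ a y c U  input=x c y a c y a $  — expand U → x R' y a
step 3: stack=$ a y c a y R' x  input=x c y a c y a $  — match x
step 4: stack=$ a y c a y R'  input=c y a c y a $  — expand R' → c
step 5: stack=$ a y c a y c  input=c y a c y a $  — match c
step 6: stack=$ a y c a y  input=y a c y a $  — match y
Stack after step 6: $ a y c a (top = a).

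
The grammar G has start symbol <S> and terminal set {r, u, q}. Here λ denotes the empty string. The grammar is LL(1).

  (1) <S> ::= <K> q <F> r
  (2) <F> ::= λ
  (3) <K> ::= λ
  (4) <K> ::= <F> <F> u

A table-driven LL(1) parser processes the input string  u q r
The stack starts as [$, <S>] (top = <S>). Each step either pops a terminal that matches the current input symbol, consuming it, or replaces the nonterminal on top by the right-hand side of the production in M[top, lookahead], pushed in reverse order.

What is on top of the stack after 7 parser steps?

     Stack                Input    Action
  1  $ <S>                u q r $  expand <S> ::= <K> q <F> r
  2  $ r <F> q <K>        u q r $  expand <K> ::= <F> <F> u
  3  $ r <F> q u <F> <F>  u q r $  expand <F> ::= λ
  4  $ r <F> q u <F>      u q r $  expand <F> ::= λ
  5  $ r <F> q u          u q r $  match u
  6  $ r <F> q            q r $    match q
  7  $ r <F>              r $      expand <F> ::= λ
Stack after step 7: $ r (top = r).

r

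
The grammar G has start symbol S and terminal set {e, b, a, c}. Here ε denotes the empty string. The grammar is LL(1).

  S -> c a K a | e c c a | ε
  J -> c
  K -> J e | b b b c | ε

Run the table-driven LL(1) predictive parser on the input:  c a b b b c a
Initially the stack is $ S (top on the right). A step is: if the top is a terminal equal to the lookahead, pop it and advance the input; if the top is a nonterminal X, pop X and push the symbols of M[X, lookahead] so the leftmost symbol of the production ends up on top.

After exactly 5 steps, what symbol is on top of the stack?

     Stack        Input            Action
  1  $ S          c a b b b c a $  expand S -> c a K a
  2  $ a K a c    c a b b b c a $  match c
  3  $ a K a      a b b b c a $    match a
  4  $ a K        b b b c a $      expand K -> b b b c
  5  $ a c b b b  b b b c a $      match b
Stack after step 5: $ a c b b (top = b).

b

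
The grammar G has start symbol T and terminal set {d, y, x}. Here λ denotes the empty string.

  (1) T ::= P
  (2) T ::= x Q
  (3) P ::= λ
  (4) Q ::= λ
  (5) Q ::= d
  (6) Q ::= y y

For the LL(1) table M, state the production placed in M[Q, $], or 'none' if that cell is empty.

Q ::= λ

FIRST(P) = {λ}
FIRST(Q) = {λ, d, y}
FIRST(T) = {λ, x}  (via P)
FOLLOW(T) includes $ since T is the start symbol.
FOLLOW(T): T appears on no right-hand side. Thus FOLLOW(T) = {$}.
FOLLOW(Q): in T::=x Q, the suffix after Q is empty, so FOLLOW(Q) ⊇ FOLLOW(T) = {$}. Thus FOLLOW(Q) = {$}.
For Q ::= λ: FIRST(λ) = {λ}, so it goes in M[Q, t] for t ∈ {}; since λ ∈ FIRST, also for every t ∈ FOLLOW(Q) = {$}.
For Q ::= d: FIRST(d) = {d}, so it goes in M[Q, t] for t ∈ {d}.
For Q ::= y y: FIRST(y y) = {y}, so it goes in M[Q, t] for t ∈ {y}.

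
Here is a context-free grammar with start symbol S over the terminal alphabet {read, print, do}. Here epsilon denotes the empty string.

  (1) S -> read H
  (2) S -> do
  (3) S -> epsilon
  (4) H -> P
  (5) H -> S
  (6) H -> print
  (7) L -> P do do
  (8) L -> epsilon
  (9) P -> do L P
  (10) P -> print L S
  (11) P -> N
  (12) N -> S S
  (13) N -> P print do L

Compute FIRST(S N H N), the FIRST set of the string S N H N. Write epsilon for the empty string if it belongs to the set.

FIRST(S) = {epsilon, do, read}
FIRST(H) = {epsilon, do, print, read}  (via P, S)
FIRST(L) = {epsilon, do, print, read}  (via P do do)
FIRST(P) = {epsilon, do, print, read}  (via N)
FIRST(N) = {epsilon, do, print, read}  (via S S, P print do L)
FIRST(S N H N): take FIRST of each symbol in turn, carrying on past any symbol whose FIRST contains epsilon; result {epsilon, do, print, read}.

{epsilon, do, print, read}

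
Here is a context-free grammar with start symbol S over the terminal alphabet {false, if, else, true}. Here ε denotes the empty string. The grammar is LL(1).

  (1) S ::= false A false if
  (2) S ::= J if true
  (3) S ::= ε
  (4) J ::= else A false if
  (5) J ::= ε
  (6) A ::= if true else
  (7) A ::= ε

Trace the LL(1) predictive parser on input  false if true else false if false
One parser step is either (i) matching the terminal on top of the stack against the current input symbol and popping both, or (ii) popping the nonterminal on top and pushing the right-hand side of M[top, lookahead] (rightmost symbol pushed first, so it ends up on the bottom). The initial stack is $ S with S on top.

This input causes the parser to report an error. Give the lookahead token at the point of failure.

false

     Stack                    Input                                Action
  1  $ S                      false if true else false if false $  expand S ::= false A false if
  2  $ if false A false       false if true else false if false $  match false
  3  $ if false A             if true else false if false $        expand A ::= if true else
  4  $ if false else true if  if true else false if false $        match if
  5  $ if false else true     true else false if false $           match true
  6  $ if false else          else false if false $                match else
  7  $ if false               false if false $                     match false
  8  $ if                     if false $                           match if
  9  $                        false $                              error: stack empty but input remains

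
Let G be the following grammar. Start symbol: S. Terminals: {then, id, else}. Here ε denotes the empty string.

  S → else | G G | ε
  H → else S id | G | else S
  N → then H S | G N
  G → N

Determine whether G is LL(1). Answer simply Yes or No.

FIRST(S) = {ε, else, then}
FIRST(H) = {else, then}
FIRST(N) = {then}
FIRST(G) = {then}
FOLLOW(S) = {$, else, id, then}
FOLLOW(H) = {$, else, id, then}
FOLLOW(N) = {$, else, id, then}
FOLLOW(G) = {$, else, id, then}
Cell M[H, else] receives both H → else S id and H → else S — the grammar is not LL(1).

No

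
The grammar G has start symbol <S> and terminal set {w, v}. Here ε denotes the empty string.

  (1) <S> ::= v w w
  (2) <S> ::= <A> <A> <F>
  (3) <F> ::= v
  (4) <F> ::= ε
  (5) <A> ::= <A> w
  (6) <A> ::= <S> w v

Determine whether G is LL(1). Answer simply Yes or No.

FIRST(<S>) = {v}
FIRST(<F>) = {ε, v}
FIRST(<A>) = {v}
FOLLOW(<S>) = {$, w}
FOLLOW(<F>) = {$, w}
FOLLOW(<A>) = {$, v, w}
Cell M[<A>, v] receives both <A> ::= <A> w and <A> ::= <S> w v — the grammar is not LL(1).

No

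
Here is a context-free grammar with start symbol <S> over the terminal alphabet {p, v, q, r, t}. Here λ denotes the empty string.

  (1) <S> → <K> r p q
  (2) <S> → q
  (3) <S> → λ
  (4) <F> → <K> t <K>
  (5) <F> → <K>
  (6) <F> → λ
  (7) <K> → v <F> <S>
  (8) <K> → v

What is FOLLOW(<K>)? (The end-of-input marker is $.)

FIRST(<K>): from <K>→v <F> <S> we get {v}; from <K>→v we get {v}. So FIRST(<K>) = {v}.
FIRST(<S>): from <S>→<K> r p q we get {v}; from <S>→q we get {q}; from <S>→λ we get {λ}. So FIRST(<S>) = {λ, q, v}.
FIRST(<F>): from <F>→<K> t <K> we get {v}; from <F>→<K> we get {v}; from <F>→λ we get {λ}. So FIRST(<F>) = {λ, v}.
FOLLOW(<S>) includes $ since <S> is the start symbol.
FOLLOW(<S>): in <K>→v <F> <S>, the suffix after <S> is empty, so FOLLOW(<S>) ⊇ FOLLOW(<K>) = {q, r, t, v}. Thus FOLLOW(<S>) = {$, q, r, t, v}.
FOLLOW(<F>): in <K>→v <F> <S>, <F> is followed by <S> with FIRST {λ, q, v}; in <K>→v <F> <S>, the suffix after <F> is nullable, so FOLLOW(<F>) ⊇ FOLLOW(<K>) = {q, r, t, v}. Thus FOLLOW(<F>) = {q, r, t, v}.
FOLLOW(<K>): in <S>→<K> r p q, <K> is followed by r p q with FIRST {r}; in <F>→<K> t <K> (occurrence 1), <K> is followed by t <K> with FIRST {t}; in <F>→<K> t <K> (occurrence 2), the suffix after <K> is empty, so FOLLOW(<K>) ⊇ FOLLOW(<F>) = {q, r, t, v}; in <F>→<K>, the suffix after <K> is empty, so FOLLOW(<K>) ⊇ FOLLOW(<F>) = {q, r, t, v}. Thus FOLLOW(<K>) = {q, r, t, v}.

{q, r, t, v}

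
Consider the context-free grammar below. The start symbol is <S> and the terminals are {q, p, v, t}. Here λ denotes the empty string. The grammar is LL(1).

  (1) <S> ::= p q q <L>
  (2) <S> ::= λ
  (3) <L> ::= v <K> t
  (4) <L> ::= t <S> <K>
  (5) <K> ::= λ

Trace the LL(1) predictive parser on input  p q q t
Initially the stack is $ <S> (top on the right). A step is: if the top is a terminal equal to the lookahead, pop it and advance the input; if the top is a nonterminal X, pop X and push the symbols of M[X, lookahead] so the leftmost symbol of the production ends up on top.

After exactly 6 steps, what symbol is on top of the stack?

<S>

step 1: stack=$ <S>  input=p q q t $  — expand <S> ::= p q q <L>
step 2: stack=$ <L> q q p  input=p q q t $  — match p
step 3: stack=$ <L> q q  input=q q t $  — match q
step 4: stack=$ <L> q  input=q t $  — match q
step 5: stack=$ <L>  input=t $  — expand <L> ::= t <S> <K>
step 6: stack=$ <K> <S> t  input=t $  — match t
Stack after step 6: $ <K> <S> (top = <S>).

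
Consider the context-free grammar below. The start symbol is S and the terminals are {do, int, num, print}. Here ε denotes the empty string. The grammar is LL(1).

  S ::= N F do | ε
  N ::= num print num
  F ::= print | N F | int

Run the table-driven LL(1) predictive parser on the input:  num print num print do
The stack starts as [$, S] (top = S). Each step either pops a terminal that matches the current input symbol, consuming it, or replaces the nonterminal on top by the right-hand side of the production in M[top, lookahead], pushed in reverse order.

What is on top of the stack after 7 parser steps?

do

     Stack                 Input                     Action
  1  $ S                   num print num print do $  expand S ::= N F do
  2  $ do F N              num print num print do $  expand N ::= num print num
  3  $ do F num print num  num print num print do $  match num
  4  $ do F num print      print num print do $      match print
  5  $ do F num            num print do $            match num
  6  $ do F                print do $                expand F ::= print
  7  $ do print            print do $                match print
Stack after step 7: $ do (top = do).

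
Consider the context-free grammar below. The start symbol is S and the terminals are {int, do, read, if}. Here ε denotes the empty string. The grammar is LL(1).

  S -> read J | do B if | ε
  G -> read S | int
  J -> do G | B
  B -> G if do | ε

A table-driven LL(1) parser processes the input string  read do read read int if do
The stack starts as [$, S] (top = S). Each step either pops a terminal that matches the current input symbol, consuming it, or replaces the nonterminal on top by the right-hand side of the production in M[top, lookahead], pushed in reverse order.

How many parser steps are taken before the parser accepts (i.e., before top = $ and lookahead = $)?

      Stack        Input                          Action
   1  $ S          read do read read int if do $  expand S -> read J
   2  $ J read     read do read read int if do $  match read
   3  $ J          do read read int if do $       expand J -> do G
   4  $ G do       do read read int if do $       match do
   5  $ G          read read int if do $          expand G -> read S
   6  $ S read     read read int if do $          match read
   7  $ S          read int if do $               expand S -> read J
   8  $ J read     read int if do $               match read
   9  $ J          int if do $                    expand J -> B
  10  $ B          int if do $                    expand B -> G if do
  11  $ do if G    int if do $                    expand G -> int
  12  $ do if int  int if do $                    match int
  13  $ do if      if do $                        match if
  14  $ do         do $                           match do
Accept reached after 14 steps.

14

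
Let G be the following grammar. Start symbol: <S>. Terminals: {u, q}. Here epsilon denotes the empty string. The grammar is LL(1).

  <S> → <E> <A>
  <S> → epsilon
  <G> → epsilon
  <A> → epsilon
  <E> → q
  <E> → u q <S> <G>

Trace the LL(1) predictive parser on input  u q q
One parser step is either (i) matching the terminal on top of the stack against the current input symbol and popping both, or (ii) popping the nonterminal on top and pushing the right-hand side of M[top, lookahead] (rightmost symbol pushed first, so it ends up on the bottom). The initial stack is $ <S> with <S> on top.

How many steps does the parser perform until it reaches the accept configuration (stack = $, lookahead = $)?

step 1: stack=$ <S>  input=u q q $  — expand <S> → <E> <A>
step 2: stack=$ <A> <E>  input=u q q $  — expand <E> → u q <S> <G>
step 3: stack=$ <A> <G> <S> q u  input=u q q $  — match u
step 4: stack=$ <A> <G> <S> q  input=q q $  — match q
step 5: stack=$ <A> <G> <S>  input=q $  — expand <S> → <E> <A>
step 6: stack=$ <A> <G> <A> <E>  input=q $  — expand <E> → q
step 7: stack=$ <A> <G> <A> q  input=q $  — match q
step 8: stack=$ <A> <G> <A>  input=$  — expand <A> → epsilon
step 9: stack=$ <A> <G>  input=$  — expand <G> → epsilon
step 10: stack=$ <A>  input=$  — expand <A> → epsilon
Accept reached after 10 steps.

10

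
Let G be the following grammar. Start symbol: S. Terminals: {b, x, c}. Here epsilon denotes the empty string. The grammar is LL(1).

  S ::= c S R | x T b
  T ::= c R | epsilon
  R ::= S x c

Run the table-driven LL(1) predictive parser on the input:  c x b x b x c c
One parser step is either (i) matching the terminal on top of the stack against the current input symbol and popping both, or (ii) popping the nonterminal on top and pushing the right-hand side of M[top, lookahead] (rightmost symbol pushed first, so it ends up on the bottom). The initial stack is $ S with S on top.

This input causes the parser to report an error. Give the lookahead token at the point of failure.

      Stack        Input              Action
   1  $ S          c x b x b x c c $  expand S ::= c S R
   2  $ R S c      c x b x b x c c $  match c
   3  $ R S        x b x b x c c $    expand S ::= x T b
   4  $ R b T x    x b x b x c c $    match x
   5  $ R b T      b x b x c c $      expand T ::= epsilon
   6  $ R b        b x b x c c $      match b
   7  $ R          x b x c c $        expand R ::= S x c
   8  $ c x S      x b x c c $        expand S ::= x T b
   9  $ c x b T x  x b x c c $        match x
  10  $ c x b T    b x c c $          expand T ::= epsilon
  11  $ c x b      b x c c $          match b
  12  $ c x        x c c $            match x
  13  $ c          c c $              match c
  14  $            c $                error: stack empty but input remains

c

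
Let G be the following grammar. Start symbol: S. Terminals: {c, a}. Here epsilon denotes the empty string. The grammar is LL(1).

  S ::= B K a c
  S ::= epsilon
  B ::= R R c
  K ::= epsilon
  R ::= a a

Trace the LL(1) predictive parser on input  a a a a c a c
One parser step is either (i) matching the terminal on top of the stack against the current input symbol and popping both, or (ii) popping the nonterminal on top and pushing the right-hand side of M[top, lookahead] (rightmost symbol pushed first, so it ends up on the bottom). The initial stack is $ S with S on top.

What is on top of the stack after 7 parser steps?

a

     Stack            Input            Action
  1  $ S              a a a a c a c $  expand S ::= B K a c
  2  $ c a K B        a a a a c a c $  expand B ::= R R c
  3  $ c a K c R R    a a a a c a c $  expand R ::= a a
  4  $ c a K c R a a  a a a a c a c $  match a
  5  $ c a K c R a    a a a c a c $    match a
  6  $ c a K c R      a a c a c $      expand R ::= a a
  7  $ c a K c a a    a a c a c $      match a
Stack after step 7: $ c a K c a (top = a).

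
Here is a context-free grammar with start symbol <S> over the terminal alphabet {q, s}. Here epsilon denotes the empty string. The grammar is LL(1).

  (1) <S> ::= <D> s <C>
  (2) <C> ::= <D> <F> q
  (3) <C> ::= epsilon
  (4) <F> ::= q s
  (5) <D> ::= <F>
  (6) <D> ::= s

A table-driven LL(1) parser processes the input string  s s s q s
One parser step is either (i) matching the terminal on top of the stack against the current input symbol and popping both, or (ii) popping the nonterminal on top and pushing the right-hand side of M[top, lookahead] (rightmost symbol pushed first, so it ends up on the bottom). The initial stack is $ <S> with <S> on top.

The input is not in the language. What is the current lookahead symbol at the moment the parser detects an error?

$

      Stack        Input        Action
   1  $ <S>        s s s q s $  expand <S> ::= <D> s <C>
   2  $ <C> s <D>  s s s q s $  expand <D> ::= s
   3  $ <C> s s    s s s q s $  match s
   4  $ <C> s      s s q s $    match s
   5  $ <C>        s q s $      expand <C> ::= <D> <F> q
   6  $ q <F> <D>  s q s $      expand <D> ::= s
   7  $ q <F> s    s q s $      match s
   8  $ q <F>      q s $        expand <F> ::= q s
   9  $ q s q      q s $        match q
  10  $ q s        s $          match s
  11  $ q          $            error: top is terminal q but lookahead is $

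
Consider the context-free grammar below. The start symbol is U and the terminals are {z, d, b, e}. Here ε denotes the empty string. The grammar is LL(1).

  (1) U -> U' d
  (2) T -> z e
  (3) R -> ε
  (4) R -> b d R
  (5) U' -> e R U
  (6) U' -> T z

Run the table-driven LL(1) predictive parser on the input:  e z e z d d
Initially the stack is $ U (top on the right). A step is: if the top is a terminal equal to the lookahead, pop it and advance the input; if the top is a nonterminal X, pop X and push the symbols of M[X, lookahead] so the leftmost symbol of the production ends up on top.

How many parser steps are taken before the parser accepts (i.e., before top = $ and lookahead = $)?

step 1: stack=$ U  input=e z e z d d $  — expand U -> U' d
step 2: stack=$ d U'  input=e z e z d d $  — expand U' -> e R U
step 3: stack=$ d U R e  input=e z e z d d $  — match e
step 4: stack=$ d U R  input=z e z d d $  — expand R -> ε
step 5: stack=$ d U  input=z e z d d $  — expand U -> U' d
step 6: stack=$ d d U'  input=z e z d d $  — expand U' -> T z
step 7: stack=$ d d z T  input=z e z d d $  — expand T -> z e
step 8: stack=$ d d z e z  input=z e z d d $  — match z
step 9: stack=$ d d z e  input=e z d d $  — match e
step 10: stack=$ d d z  input=z d d $  — match z
step 11: stack=$ d d  input=d d $  — match d
step 12: stack=$ d  input=d $  — match d
Accept reached after 12 steps.

12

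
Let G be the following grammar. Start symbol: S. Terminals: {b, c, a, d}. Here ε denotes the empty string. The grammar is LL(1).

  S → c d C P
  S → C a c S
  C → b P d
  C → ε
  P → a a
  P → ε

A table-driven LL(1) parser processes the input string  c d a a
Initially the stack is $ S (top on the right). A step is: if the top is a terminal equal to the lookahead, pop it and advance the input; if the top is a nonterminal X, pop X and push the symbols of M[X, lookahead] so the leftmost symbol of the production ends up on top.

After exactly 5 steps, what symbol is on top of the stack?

step 1: stack=$ S  input=c d a a $  — expand S → c d C P
step 2: stack=$ P C d c  input=c d a a $  — match c
step 3: stack=$ P C d  input=d a a $  — match d
step 4: stack=$ P C  input=a a $  — expand C → ε
step 5: stack=$ P  input=a a $  — expand P → a a
Stack after step 5: $ a a (top = a).

a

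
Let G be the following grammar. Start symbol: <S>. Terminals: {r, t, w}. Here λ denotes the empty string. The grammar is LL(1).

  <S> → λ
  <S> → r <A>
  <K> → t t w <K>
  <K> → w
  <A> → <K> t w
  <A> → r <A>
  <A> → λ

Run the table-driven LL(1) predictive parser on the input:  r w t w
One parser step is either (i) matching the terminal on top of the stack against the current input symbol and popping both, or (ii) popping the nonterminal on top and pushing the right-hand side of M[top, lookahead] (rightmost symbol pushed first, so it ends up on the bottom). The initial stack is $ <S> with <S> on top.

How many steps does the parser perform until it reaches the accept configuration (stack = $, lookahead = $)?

     Stack      Input      Action
  1  $ <S>      r w t w $  expand <S> → r <A>
  2  $ <A> r    r w t w $  match r
  3  $ <A>      w t w $    expand <A> → <K> t w
  4  $ w t <K>  w t w $    expand <K> → w
  5  $ w t w    w t w $    match w
  6  $ w t      t w $      match t
  7  $ w        w $        match w
Accept reached after 7 steps.

7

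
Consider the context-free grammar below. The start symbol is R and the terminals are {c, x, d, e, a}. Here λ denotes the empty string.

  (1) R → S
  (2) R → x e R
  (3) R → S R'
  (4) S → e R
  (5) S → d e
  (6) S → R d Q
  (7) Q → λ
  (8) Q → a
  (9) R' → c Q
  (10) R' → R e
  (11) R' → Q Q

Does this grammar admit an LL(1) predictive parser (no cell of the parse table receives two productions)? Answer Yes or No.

FIRST(R) = {d, e, x}
FIRST(S) = {d, e, x}
FIRST(Q) = {λ, a}
FIRST(R') = {λ, a, c, d, e, x}
FOLLOW(R) = {$, a, c, d, e, x}
FOLLOW(S) = {$, a, c, d, e, x}
FOLLOW(Q) = {$, a, c, d, e, x}
FOLLOW(R') = {$, a, c, d, e, x}
Cell M[Q, a] receives both Q → λ and Q → a — the grammar is not LL(1).

No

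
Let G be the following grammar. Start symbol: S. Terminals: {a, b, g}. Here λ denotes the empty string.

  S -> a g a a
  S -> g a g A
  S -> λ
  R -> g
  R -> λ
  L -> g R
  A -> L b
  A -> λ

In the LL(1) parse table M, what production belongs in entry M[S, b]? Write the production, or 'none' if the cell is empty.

none

FIRST(S) = {λ, a, g}
FIRST(R) = {λ, g}
FIRST(L) = {g}
FIRST(A) = {λ, g}  (via L b)
FOLLOW(S) includes $ since S is the start symbol.
FOLLOW(S): S appears on no right-hand side. Thus FOLLOW(S) = {$}.
For S -> a g a a: FIRST(a g a a) = {a}, so it goes in M[S, t] for t ∈ {a}.
For S -> g a g A: FIRST(g a g A) = {g}, so it goes in M[S, t] for t ∈ {g}.
For S -> λ: FIRST(λ) = {λ}, so it goes in M[S, t] for t ∈ {}; since λ ∈ FIRST, also for every t ∈ FOLLOW(S) = {$}.
None of these place a production in M[S, b].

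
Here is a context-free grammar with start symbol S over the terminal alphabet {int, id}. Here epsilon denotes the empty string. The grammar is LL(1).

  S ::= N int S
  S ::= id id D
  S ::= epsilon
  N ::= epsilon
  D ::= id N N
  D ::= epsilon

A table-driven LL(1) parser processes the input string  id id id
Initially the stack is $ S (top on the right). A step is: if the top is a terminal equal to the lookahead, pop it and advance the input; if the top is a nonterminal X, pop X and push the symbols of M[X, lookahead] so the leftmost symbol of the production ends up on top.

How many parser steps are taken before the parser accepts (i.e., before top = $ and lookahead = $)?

7

     Stack      Input       Action
  1  $ S        id id id $  expand S ::= id id D
  2  $ D id id  id id id $  match id
  3  $ D id     id id $     match id
  4  $ D        id $        expand D ::= id N N
  5  $ N N id   id $        match id
  6  $ N N      $           expand N ::= epsilon
  7  $ N        $           expand N ::= epsilon
Accept reached after 7 steps.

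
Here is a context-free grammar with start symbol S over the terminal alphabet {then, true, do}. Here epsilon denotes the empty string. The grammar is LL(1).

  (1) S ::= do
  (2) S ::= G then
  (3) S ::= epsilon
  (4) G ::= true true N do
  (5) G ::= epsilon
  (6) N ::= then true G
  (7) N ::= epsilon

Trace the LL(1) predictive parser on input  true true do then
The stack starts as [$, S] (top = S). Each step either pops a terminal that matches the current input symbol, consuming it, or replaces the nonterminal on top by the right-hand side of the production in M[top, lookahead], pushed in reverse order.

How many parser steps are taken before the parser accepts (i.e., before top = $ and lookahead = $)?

     Stack                  Input                Action
  1  $ S                    true true do then $  expand S ::= G then
  2  $ then G               true true do then $  expand G ::= true true N do
  3  $ then do N true true  true true do then $  match true
  4  $ then do N true       true do then $       match true
  5  $ then do N            do then $            expand N ::= epsilon
  6  $ then do              do then $            match do
  7  $ then                 then $               match then
Accept reached after 7 steps.

7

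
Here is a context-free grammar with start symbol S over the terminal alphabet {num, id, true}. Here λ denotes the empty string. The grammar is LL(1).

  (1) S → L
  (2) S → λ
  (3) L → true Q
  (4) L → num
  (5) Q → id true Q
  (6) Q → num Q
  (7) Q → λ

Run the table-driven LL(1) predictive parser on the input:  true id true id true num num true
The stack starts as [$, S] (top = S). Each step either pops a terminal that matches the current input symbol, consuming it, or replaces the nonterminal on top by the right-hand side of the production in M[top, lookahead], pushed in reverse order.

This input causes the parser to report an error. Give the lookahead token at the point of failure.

true

      Stack        Input                                Action
   1  $ S          true id true id true num num true $  expand S → L
   2  $ L          true id true id true num num true $  expand L → true Q
   3  $ Q true     true id true id true num num true $  match true
   4  $ Q          id true id true num num true $       expand Q → id true Q
   5  $ Q true id  id true id true num num true $       match id
   6  $ Q true     true id true num num true $          match true
   7  $ Q          id true num num true $               expand Q → id true Q
   8  $ Q true id  id true num num true $               match id
   9  $ Q true     true num num true $                  match true
  10  $ Q          num num true $                       expand Q → num Q
  11  $ Q num      num num true $                       match num
  12  $ Q          num true $                           expand Q → num Q
  13  $ Q num      num true $                           match num
  14  $ Q          true $                               error: M[Q, true] is empty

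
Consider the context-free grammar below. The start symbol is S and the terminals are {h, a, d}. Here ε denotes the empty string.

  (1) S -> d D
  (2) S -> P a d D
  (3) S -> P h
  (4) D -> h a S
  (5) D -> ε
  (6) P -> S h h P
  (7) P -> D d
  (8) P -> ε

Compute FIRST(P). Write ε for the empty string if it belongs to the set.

{ε, a, d, h}

FIRST(D): from D->h a S we get {h}; from D->ε we get {ε}. So FIRST(D) = {ε, h}.
FIRST(S): from S->d D we get {d}; from S->P a d D we get {a, d, h}; from S->P h we get {a, d, h}. So FIRST(S) = {a, d, h}.
FIRST(P): from P->S h h P we get {a, d, h}; from P->D d we get {d, h}; from P->ε we get {ε}. So FIRST(P) = {ε, a, d, h}.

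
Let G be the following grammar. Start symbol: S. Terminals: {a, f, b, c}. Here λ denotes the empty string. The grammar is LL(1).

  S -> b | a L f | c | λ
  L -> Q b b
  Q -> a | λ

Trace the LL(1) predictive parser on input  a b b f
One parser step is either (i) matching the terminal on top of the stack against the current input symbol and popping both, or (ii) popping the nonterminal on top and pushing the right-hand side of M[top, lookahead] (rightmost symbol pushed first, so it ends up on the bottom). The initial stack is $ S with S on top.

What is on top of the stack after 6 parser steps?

f

     Stack      Input      Action
  1  $ S        a b b f $  expand S -> a L f
  2  $ f L a    a b b f $  match a
  3  $ f L      b b f $    expand L -> Q b b
  4  $ f b b Q  b b f $    expand Q -> λ
  5  $ f b b    b b f $    match b
  6  $ f b      b f $      match b
Stack after step 6: $ f (top = f).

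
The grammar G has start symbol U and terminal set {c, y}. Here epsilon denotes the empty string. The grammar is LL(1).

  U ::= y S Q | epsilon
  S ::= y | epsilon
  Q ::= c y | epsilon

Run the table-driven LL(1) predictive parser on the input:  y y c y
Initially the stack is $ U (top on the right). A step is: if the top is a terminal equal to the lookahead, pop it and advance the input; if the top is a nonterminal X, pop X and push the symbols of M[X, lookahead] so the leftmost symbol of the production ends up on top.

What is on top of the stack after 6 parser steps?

step 1: stack=$ U  input=y y c y $  — expand U ::= y S Q
step 2: stack=$ Q S y  input=y y c y $  — match y
step 3: stack=$ Q S  input=y c y $  — expand S ::= y
step 4: stack=$ Q y  input=y c y $  — match y
step 5: stack=$ Q  input=c y $  — expand Q ::= c y
step 6: stack=$ y c  input=c y $  — match c
Stack after step 6: $ y (top = y).

y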